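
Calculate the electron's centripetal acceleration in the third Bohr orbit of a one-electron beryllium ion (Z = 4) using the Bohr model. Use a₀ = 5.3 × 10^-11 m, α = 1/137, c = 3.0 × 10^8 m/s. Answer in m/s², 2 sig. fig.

r = n²a₀/Z = 1.2 × 10^-10 m, v = Zαc/n = 2.9 × 10^6 m/s
a = v²/r = (2.9 × 10^6)² / 1.2 × 10^-10 = 7.1 × 10^22 m/s²

7.1 × 10^22 m/s²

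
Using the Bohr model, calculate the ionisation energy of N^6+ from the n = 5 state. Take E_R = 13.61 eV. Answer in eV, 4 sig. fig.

E_n = −E_R·Z²/n² = −13.61 × 7²/5² eV = -26.68 eV
Ionisation energy = −E_n = 26.68 eV

26.68 eV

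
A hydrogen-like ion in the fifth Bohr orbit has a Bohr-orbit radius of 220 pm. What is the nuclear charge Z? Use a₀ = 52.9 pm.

r_n = n²a₀/Z ⇒ Z = n²a₀/r = 5² × 52.9 / 220 ≈ 6.01
Z = 6

6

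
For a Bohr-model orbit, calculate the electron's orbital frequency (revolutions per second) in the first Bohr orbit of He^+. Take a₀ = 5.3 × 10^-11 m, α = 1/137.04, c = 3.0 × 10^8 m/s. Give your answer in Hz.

2.6 × 10^16 Hz

r = n²a₀/Z = 2.6 × 10^-11 m, v = Zαc/n = 4.4 × 10^6 m/s
f = v/(2πr) = 2.6 × 10^16 Hz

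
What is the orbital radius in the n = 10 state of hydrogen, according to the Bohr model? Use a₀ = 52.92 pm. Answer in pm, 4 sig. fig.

r_n = n²a₀/Z = 10² × 52.92 / 1
    = 100 × 52.92 / 1 = 5292 pm

5292 pm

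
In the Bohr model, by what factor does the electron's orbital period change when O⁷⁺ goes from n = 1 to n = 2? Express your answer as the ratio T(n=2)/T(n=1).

T ∝ Z^-2 · n^3; with Z fixed, T ∝ n^3.
T(n=2)/T(n=1) = (2/1)^3 = 8

8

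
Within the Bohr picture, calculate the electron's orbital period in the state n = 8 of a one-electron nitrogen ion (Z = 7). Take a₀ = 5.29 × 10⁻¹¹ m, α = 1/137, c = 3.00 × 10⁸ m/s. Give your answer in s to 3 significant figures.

1.59 × 10⁻¹⁵ s

r = n²a₀/Z = 8²·5.29 × 10⁻¹¹/7 = 4.84 × 10⁻¹⁰ m
v = Zαc/n = 7·0.00730·3.00 × 10⁸/8 = 1.92 × 10⁶ m/s
T = 2πr/v = 1.59 × 10⁻¹⁵ s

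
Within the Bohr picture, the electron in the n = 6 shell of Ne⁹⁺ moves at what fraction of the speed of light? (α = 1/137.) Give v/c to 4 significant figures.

v_n = Zαc/n, so v/c = Zα/n = 10 × 0.007299 / 6 = 0.01217

0.01217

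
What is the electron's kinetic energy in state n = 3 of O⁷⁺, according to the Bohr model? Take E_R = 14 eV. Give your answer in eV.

For a Coulomb orbit the virial theorem gives K = −E_n.
E_n = −E_R·Z²/n², so K = E_R·Z²/n² = 14 × 8²/3² = 100 eV

100 eV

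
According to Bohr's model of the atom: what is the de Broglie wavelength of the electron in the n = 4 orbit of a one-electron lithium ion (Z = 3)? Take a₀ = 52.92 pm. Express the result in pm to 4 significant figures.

The Bohr quantisation condition is nλ = 2πr_n.
r_n = n²a₀/Z = 282.2 pm
λ = 2πr_n/n = 2π·282.2/4 = 443.3 pm

443.3 pm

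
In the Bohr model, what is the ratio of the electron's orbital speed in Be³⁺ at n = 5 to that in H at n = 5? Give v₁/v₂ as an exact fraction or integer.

v ∝ Z^1 · n^-1
v₁/v₂ = (4/1)^1 · (5/5)^-1 = 4

4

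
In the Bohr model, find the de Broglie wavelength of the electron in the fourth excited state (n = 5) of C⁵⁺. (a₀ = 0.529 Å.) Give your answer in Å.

2.77 Å

The Bohr quantisation condition is nλ = 2πr_n.
r_n = n²a₀/Z = 2.20 Å
λ = 2πr_n/n = 2π·2.20/5 = 2.77 Å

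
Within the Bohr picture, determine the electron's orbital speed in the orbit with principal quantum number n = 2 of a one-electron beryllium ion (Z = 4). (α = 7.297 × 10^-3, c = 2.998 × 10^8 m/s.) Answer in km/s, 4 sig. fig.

v_n = Zαc/n = 4 × 0.007297 × 2.998 × 10^8 / 2
    = 4375 km/s

4375 km/s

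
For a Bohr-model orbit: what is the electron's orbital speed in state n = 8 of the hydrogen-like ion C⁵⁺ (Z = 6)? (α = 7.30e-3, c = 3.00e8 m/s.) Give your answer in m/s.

v_n = Zαc/n = 6 × 0.00730 × 3.00e8 / 8
    = 1.64e6 m/s

1.64e6 m/s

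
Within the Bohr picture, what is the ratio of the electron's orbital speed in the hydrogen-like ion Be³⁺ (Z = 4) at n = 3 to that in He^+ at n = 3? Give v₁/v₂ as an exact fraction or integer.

2

v ∝ Z^1 · n^-1
v₁/v₂ = (4/2)^1 · (3/3)^-1 = 2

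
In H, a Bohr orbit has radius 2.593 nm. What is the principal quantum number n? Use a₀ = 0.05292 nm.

r_n = n²a₀/Z ⇒ n² = rZ/a₀ = 2.593 × 1 / 0.05292 ≈ 49.00
n = 7

7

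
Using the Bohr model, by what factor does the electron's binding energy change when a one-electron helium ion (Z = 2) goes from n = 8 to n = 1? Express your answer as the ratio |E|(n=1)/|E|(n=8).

|E| ∝ Z^2 · n^-2; with Z fixed, |E| ∝ n^-2.
|E|(n=1)/|E|(n=8) = (1/8)^-2 = 64

64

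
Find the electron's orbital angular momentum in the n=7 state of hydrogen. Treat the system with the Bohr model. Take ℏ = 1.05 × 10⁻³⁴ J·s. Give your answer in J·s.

7.35 × 10⁻³⁴ J·s

L_n = nℏ = 7 × 1.05 × 10⁻³⁴ = 7.35 × 10⁻³⁴ J·s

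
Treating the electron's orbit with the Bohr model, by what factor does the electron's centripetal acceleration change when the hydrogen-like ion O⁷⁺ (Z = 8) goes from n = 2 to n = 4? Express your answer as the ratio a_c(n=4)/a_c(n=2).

a_c ∝ Z^3 · n^-4; with Z fixed, a_c ∝ n^-4.
a_c(n=4)/a_c(n=2) = (4/2)^-4 = 1/16

1/16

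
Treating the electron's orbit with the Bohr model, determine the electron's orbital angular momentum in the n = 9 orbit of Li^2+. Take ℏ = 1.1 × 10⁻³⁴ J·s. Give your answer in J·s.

9.9 × 10⁻³⁴ J·s

L_n = nℏ = 9 × 1.1 × 10⁻³⁴ = 9.9 × 10⁻³⁴ J·s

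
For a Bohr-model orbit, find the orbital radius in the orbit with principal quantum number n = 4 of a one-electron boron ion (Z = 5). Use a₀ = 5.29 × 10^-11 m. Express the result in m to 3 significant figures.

r_n = n²a₀/Z = 4² × 5.29 × 10^-11 / 5
    = 16 × 5.29 × 10^-11 / 5 = 1.69 × 10^-10 m

1.69 × 10^-10 m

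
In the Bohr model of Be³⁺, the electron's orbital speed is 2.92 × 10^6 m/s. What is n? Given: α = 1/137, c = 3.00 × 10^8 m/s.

v_n = Zαc/n ⇒ n = Zαc/v = 4 × 0.00730 × 3.00 × 10^8 / 2.92 × 10^6 ≈ 3.00
n = 3

3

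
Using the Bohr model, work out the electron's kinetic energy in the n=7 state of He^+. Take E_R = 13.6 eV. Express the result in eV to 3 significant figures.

1.11 eV

For a Coulomb orbit the virial theorem gives K = −E_n.
E_n = −E_R·Z²/n², so K = E_R·Z²/n² = 13.6 × 2²/7² = 1.11 eV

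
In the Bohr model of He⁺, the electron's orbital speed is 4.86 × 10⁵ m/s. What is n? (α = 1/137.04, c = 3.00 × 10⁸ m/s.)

v_n = Zαc/n ⇒ n = Zαc/v = 2 × 0.00730 × 3.00 × 10⁸ / 4.86 × 10⁵ ≈ 9.01
n = 9

9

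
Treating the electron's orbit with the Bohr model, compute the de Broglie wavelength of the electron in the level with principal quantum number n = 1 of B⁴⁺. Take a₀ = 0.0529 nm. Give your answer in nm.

0.0665 nm

The Bohr quantisation condition is nλ = 2πr_n.
r_n = n²a₀/Z = 0.0106 nm
λ = 2πr_n/n = 2π·0.0106/1 = 0.0665 nm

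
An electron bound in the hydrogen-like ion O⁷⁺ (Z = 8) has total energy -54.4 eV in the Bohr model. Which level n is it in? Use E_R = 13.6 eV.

E_n = −E_R Z²/n² ⇒ n² = E_R Z²/(−E_n) = 13.6 × 8² / 54.4 ≈ 16.00
n = 4

4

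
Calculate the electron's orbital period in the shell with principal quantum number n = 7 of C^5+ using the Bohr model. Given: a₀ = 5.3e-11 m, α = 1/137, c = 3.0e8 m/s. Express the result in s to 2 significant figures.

r = n²a₀/Z = 7²·5.3e-11/6 = 4.3e-10 m
v = Zαc/n = 6·0.0073·3.0e8/7 = 1.9e6 m/s
T = 2πr/v = 1.4e-15 s

1.4e-15 s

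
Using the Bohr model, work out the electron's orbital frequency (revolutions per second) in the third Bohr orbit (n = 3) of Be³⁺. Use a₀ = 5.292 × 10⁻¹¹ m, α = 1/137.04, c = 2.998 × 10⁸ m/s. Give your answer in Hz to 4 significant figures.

r = n²a₀/Z = 1.191 × 10⁻¹⁰ m, v = Zαc/n = 2.917 × 10⁶ m/s
f = v/(2πr) = 3.899 × 10¹⁵ Hz

3.899 × 10¹⁵ Hz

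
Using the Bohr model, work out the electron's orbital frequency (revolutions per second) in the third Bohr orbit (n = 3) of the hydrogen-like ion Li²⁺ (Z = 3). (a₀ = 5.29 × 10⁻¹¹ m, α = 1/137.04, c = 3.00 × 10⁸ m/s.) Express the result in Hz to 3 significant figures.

2.20 × 10¹⁵ Hz

r = n²a₀/Z = 1.59 × 10⁻¹⁰ m, v = Zαc/n = 2.19 × 10⁶ m/s
f = v/(2πr) = 2.20 × 10¹⁵ Hz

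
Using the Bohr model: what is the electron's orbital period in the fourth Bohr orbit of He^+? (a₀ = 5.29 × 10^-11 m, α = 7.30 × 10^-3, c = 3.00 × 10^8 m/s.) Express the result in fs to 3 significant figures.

r = n²a₀/Z = 4²·5.29 × 10^-11/2 = 4.23 × 10^-10 m
v = Zαc/n = 2·0.00730·3.00 × 10^8/4 = 1.09 × 10^6 m/s
T = 2πr/v = 2.43 × 10^-15 s = 2.43 fs

2.43 fs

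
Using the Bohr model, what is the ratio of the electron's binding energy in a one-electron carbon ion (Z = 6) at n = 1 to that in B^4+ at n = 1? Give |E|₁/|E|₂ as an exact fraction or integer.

|E| ∝ Z^2 · n^-2
|E|₁/|E|₂ = (6/5)^2 · (1/1)^-2 = 36/25

36/25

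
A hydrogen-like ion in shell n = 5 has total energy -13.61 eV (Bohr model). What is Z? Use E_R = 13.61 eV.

5

E_n = −E_R Z²/n² ⇒ Z² = −E_n n²/E_R = 13.61 × 5² / 13.61 ≈ 25.00
Z = 5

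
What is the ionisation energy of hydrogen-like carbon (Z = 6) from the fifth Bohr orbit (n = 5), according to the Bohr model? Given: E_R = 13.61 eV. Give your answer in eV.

19.60 eV

E_n = −E_R·Z²/n² = −13.61 × 6²/5² eV = -19.60 eV
Ionisation energy = −E_n = 19.60 eV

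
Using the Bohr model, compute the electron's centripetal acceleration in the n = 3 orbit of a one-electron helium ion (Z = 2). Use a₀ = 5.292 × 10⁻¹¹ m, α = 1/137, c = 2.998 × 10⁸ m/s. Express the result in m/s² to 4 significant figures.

r = n²a₀/Z = 2.381 × 10⁻¹⁰ m, v = Zαc/n = 1.459 × 10⁶ m/s
a = v²/r = (1.459 × 10⁶)² / 2.381 × 10⁻¹⁰ = 8.937 × 10²¹ m/s²

8.937 × 10²¹ m/s²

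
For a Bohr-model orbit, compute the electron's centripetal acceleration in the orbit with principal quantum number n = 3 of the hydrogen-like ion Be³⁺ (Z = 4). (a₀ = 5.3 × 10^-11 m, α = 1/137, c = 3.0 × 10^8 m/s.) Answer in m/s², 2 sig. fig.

r = n²a₀/Z = 1.2 × 10^-10 m, v = Zαc/n = 2.9 × 10^6 m/s
a = v²/r = (2.9 × 10^6)² / 1.2 × 10^-10 = 7.1 × 10^22 m/s²

7.1 × 10^22 m/s²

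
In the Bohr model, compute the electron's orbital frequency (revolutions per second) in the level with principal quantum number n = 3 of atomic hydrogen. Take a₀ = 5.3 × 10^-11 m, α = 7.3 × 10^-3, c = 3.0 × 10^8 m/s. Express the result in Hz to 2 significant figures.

2.4 × 10^14 Hz

r = n²a₀/Z = 4.8 × 10^-10 m, v = Zαc/n = 7.3 × 10^5 m/s
f = v/(2πr) = 2.4 × 10^14 Hz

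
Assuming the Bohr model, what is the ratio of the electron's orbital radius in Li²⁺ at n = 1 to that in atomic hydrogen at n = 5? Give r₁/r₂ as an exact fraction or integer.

r ∝ Z^-1 · n^2
r₁/r₂ = (3/1)^-1 · (1/5)^2 = 1/75

1/75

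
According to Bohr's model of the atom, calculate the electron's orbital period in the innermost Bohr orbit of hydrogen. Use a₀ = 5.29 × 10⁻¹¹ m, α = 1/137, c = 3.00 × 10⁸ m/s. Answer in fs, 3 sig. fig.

0.152 fs

r = n²a₀/Z = 1²·5.29 × 10⁻¹¹/1 = 5.29 × 10⁻¹¹ m
v = Zαc/n = 1·0.00730·3.00 × 10⁸/1 = 2.19 × 10⁶ m/s
T = 2πr/v = 1.52 × 10⁻¹⁶ s = 0.152 fs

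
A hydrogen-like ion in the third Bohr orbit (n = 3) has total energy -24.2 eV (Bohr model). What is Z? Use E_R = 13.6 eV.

E_n = −E_R Z²/n² ⇒ Z² = −E_n n²/E_R = 24.2 × 3² / 13.6 ≈ 16.01
Z = 4

4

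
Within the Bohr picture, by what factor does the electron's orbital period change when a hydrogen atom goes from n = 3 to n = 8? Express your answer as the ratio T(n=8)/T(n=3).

T ∝ Z^-2 · n^3; with Z fixed, T ∝ n^3.
T(n=8)/T(n=3) = (8/3)^3 = 512/27

512/27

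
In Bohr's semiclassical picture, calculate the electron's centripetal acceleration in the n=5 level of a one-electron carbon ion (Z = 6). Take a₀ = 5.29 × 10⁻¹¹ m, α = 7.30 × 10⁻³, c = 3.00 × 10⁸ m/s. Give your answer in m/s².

r = n²a₀/Z = 2.20 × 10⁻¹⁰ m, v = Zαc/n = 2.63 × 10⁶ m/s
a = v²/r = (2.63 × 10⁶)² / 2.20 × 10⁻¹⁰ = 3.13 × 10²² m/s²

3.13 × 10²² m/s²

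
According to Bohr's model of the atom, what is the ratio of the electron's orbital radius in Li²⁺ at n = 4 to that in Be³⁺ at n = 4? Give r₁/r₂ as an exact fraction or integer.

r ∝ Z^-1 · n^2
r₁/r₂ = (3/4)^-1 · (4/4)^2 = 4/3

4/3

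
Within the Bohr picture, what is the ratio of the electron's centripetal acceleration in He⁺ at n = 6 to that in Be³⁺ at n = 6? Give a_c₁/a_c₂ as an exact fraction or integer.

a_c ∝ Z^3 · n^-4
a_c₁/a_c₂ = (2/4)^3 · (6/6)^-4 = 1/8

1/8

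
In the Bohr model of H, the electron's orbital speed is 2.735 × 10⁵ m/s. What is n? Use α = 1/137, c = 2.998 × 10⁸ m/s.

8

v_n = Zαc/n ⇒ n = Zαc/v = 1 × 0.007299 × 2.998 × 10⁸ / 2.735 × 10⁵ ≈ 8.00
n = 8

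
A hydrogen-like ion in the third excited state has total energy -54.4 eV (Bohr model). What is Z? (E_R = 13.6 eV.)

8

E_n = −E_R Z²/n² ⇒ Z² = −E_n n²/E_R = 54.4 × 4² / 13.6 ≈ 64.00
Z = 8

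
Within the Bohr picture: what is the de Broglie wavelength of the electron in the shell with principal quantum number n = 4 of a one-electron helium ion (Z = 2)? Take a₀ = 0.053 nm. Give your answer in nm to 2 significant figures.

0.67 nm

The Bohr quantisation condition is nλ = 2πr_n.
r_n = n²a₀/Z = 0.42 nm
λ = 2πr_n/n = 2π·0.42/4 = 0.67 nm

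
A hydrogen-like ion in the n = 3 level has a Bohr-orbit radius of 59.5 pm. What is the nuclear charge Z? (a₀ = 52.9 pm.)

8

r_n = n²a₀/Z ⇒ Z = n²a₀/r = 3² × 52.9 / 59.5 ≈ 8.00
Z = 8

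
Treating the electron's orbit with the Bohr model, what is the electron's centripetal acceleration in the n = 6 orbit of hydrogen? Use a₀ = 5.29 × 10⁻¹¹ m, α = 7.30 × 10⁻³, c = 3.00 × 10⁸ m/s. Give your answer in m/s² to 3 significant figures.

7.00 × 10¹⁹ m/s²

r = n²a₀/Z = 1.90 × 10⁻⁹ m, v = Zαc/n = 3.65 × 10⁵ m/s
a = v²/r = (3.65 × 10⁵)² / 1.90 × 10⁻⁹ = 7.00 × 10¹⁹ m/s²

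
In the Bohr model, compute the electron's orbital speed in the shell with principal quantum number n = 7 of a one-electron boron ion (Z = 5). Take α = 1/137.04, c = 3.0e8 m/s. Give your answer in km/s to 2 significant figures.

v_n = Zαc/n = 5 × 0.0073 × 3.0e8 / 7
    = 1600 km/s

1600 km/s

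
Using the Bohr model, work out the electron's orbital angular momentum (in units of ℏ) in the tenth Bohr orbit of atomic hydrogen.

10

L_n = nℏ, so L/ℏ = n = 10.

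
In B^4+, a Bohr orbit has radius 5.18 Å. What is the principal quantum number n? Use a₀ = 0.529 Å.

r_n = n²a₀/Z ⇒ n² = rZ/a₀ = 5.18 × 5 / 0.529 ≈ 48.96
n = 7

7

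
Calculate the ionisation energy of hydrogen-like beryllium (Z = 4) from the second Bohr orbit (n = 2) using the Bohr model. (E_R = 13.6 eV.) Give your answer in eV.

E_n = −E_R·Z²/n² = −13.6 × 4²/2² eV = -54.4 eV
Ionisation energy = −E_n = 54.4 eV

54.4 eV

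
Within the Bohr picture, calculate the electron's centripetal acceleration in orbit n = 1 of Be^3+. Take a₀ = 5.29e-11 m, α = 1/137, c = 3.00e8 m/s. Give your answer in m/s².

5.80e24 m/s²

r = n²a₀/Z = 1.32e-11 m, v = Zαc/n = 8.76e6 m/s
a = v²/r = (8.76e6)² / 1.32e-11 = 5.80e24 m/s²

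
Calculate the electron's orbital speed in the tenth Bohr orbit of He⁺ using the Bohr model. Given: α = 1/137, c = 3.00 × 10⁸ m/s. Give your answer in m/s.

v_n = Zαc/n = 2 × 0.00730 × 3.00 × 10⁸ / 10
    = 4.38 × 10⁵ m/s

4.38 × 10⁵ m/s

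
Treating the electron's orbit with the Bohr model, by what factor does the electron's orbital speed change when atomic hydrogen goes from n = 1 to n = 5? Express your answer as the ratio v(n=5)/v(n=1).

v ∝ Z^1 · n^-1; with Z fixed, v ∝ n^-1.
v(n=5)/v(n=1) = (5/1)^-1 = 1/5

1/5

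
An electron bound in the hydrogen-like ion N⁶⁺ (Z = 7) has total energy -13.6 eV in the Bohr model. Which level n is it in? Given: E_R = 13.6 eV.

E_n = −E_R Z²/n² ⇒ n² = E_R Z²/(−E_n) = 13.6 × 7² / 13.6 ≈ 49.00
n = 7

7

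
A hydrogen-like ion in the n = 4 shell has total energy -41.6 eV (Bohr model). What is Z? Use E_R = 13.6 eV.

E_n = −E_R Z²/n² ⇒ Z² = −E_n n²/E_R = 41.6 × 4² / 13.6 ≈ 48.94
Z = 7

7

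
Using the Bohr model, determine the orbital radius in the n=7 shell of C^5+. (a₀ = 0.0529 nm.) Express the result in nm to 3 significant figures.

r_n = n²a₀/Z = 7² × 0.0529 / 6
    = 49 × 0.0529 / 6 = 0.432 nm

0.432 nm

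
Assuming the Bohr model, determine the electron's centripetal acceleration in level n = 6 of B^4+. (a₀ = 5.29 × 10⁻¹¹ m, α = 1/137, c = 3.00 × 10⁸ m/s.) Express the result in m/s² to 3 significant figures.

r = n²a₀/Z = 3.81 × 10⁻¹⁰ m, v = Zαc/n = 1.82 × 10⁶ m/s
a = v²/r = (1.82 × 10⁶)² / 3.81 × 10⁻¹⁰ = 8.74 × 10²¹ m/s²

8.74 × 10²¹ m/s²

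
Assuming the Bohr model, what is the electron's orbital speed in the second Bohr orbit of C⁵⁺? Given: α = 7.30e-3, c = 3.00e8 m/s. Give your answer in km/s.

6570 km/s

v_n = Zαc/n = 6 × 0.00730 × 3.00e8 / 2
    = 6570 km/s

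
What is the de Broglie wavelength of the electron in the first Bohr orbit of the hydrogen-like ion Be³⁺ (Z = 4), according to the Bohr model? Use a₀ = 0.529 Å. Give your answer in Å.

The Bohr quantisation condition is nλ = 2πr_n.
r_n = n²a₀/Z = 0.132 Å
λ = 2πr_n/n = 2π·0.132/1 = 0.831 Å

0.831 Å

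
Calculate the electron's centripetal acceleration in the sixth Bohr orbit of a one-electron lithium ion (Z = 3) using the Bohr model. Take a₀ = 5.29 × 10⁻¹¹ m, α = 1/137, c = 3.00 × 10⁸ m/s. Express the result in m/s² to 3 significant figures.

r = n²a₀/Z = 6.35 × 10⁻¹⁰ m, v = Zαc/n = 1.09 × 10⁶ m/s
a = v²/r = (1.09 × 10⁶)² / 6.35 × 10⁻¹⁰ = 1.89 × 10²¹ m/s²

1.89 × 10²¹ m/s²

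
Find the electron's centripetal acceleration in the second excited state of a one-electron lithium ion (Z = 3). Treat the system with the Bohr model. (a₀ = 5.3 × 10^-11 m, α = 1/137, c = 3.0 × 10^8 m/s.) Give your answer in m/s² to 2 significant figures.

r = n²a₀/Z = 1.6 × 10^-10 m, v = Zαc/n = 2.2 × 10^6 m/s
a = v²/r = (2.2 × 10^6)² / 1.6 × 10^-10 = 3.0 × 10^22 m/s²

3.0 × 10^22 m/s²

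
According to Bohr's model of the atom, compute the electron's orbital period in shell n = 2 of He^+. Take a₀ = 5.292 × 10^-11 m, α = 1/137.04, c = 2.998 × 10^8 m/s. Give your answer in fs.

r = n²a₀/Z = 2²·5.292 × 10^-11/2 = 1.058 × 10^-10 m
v = Zαc/n = 2·0.007297·2.998 × 10^8/2 = 2.188 × 10^6 m/s
T = 2πr/v = 3.040 × 10^-16 s = 0.3040 fs

0.3040 fs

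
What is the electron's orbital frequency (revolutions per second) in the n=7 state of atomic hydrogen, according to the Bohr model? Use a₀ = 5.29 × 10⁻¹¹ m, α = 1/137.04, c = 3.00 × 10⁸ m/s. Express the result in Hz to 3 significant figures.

1.92 × 10¹³ Hz

r = n²a₀/Z = 2.59 × 10⁻⁹ m, v = Zαc/n = 3.13 × 10⁵ m/s
f = v/(2πr) = 1.92 × 10¹³ Hz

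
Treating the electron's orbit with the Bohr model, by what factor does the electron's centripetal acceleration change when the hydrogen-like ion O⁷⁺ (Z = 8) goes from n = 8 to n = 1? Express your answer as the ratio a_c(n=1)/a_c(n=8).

a_c ∝ Z^3 · n^-4; with Z fixed, a_c ∝ n^-4.
a_c(n=1)/a_c(n=8) = (1/8)^-4 = 4096

4096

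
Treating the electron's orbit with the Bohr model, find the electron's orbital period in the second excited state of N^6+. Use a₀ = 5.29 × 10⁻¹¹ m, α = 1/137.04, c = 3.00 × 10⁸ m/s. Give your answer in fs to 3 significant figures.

0.0837 fs

r = n²a₀/Z = 3²·5.29 × 10⁻¹¹/7 = 6.80 × 10⁻¹¹ m
v = Zαc/n = 7·0.00730·3.00 × 10⁸/3 = 5.11 × 10⁶ m/s
T = 2πr/v = 8.37 × 10⁻¹⁷ s = 0.0837 fs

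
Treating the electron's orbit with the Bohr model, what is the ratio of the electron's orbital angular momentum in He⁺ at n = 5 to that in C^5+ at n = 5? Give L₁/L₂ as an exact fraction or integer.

1

L = nℏ is independent of Z.
L₁/L₂ = n₁/n₂ = 5/5 = 1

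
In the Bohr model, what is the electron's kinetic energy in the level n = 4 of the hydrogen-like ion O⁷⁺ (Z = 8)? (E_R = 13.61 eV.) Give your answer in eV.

54.44 eV

For a Coulomb orbit the virial theorem gives K = −E_n.
E_n = −E_R·Z²/n², so K = E_R·Z²/n² = 13.61 × 8²/4² = 54.44 eV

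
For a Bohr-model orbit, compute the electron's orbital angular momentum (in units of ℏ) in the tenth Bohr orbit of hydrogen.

L_n = nℏ, so L/ℏ = n = 10.

10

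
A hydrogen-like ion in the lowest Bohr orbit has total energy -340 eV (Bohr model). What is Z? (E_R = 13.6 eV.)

5

E_n = −E_R Z²/n² ⇒ Z² = −E_n n²/E_R = 340 × 1² / 13.6 ≈ 25.00
Z = 5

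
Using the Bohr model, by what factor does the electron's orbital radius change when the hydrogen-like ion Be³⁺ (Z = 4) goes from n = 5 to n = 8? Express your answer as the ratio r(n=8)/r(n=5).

64/25

r ∝ Z^-1 · n^2; with Z fixed, r ∝ n^2.
r(n=8)/r(n=5) = (8/5)^2 = 64/25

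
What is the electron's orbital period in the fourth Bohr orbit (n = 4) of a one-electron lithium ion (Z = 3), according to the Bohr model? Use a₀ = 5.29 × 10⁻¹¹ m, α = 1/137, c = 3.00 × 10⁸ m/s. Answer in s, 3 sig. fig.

1.08 × 10⁻¹⁵ s

r = n²a₀/Z = 4²·5.29 × 10⁻¹¹/3 = 2.82 × 10⁻¹⁰ m
v = Zαc/n = 3·0.00730·3.00 × 10⁸/4 = 1.64 × 10⁶ m/s
T = 2πr/v = 1.08 × 10⁻¹⁵ s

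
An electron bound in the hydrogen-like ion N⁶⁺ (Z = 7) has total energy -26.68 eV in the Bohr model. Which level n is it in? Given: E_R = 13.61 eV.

5

E_n = −E_R Z²/n² ⇒ n² = E_R Z²/(−E_n) = 13.61 × 7² / 26.68 ≈ 25.00
n = 5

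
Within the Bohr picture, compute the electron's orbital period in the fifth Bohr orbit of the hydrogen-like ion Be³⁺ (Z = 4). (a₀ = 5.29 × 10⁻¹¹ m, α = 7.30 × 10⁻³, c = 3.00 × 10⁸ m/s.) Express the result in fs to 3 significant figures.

1.19 fs

r = n²a₀/Z = 5²·5.29 × 10⁻¹¹/4 = 3.31 × 10⁻¹⁰ m
v = Zαc/n = 4·0.00730·3.00 × 10⁸/5 = 1.75 × 10⁶ m/s
T = 2πr/v = 1.19 × 10⁻¹⁵ s = 1.19 fs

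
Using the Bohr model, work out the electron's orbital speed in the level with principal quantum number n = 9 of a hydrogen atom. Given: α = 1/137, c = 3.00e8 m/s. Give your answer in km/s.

v_n = Zαc/n = 1 × 0.00730 × 3.00e8 / 9
    = 243 km/s

243 km/s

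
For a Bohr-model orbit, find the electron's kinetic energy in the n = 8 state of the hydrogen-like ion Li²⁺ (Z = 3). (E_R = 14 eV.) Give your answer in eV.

For a Coulomb orbit the virial theorem gives K = −E_n.
E_n = −E_R·Z²/n², so K = E_R·Z²/n² = 14 × 3²/8² = 2.0 eV

2.0 eV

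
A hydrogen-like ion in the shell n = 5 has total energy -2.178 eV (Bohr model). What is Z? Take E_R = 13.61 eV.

2

E_n = −E_R Z²/n² ⇒ Z² = −E_n n²/E_R = 2.178 × 5² / 13.61 ≈ 4.00
Z = 2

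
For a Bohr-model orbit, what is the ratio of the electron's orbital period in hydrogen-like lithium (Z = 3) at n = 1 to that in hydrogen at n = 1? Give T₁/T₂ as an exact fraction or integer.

1/9

T ∝ Z^-2 · n^3
T₁/T₂ = (3/1)^-2 · (1/1)^3 = 1/9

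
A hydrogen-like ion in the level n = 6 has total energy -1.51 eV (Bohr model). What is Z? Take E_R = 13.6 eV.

E_n = −E_R Z²/n² ⇒ Z² = −E_n n²/E_R = 1.51 × 6² / 13.6 ≈ 4.00
Z = 2

2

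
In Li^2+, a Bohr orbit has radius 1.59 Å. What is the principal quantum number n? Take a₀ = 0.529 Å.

3

r_n = n²a₀/Z ⇒ n² = rZ/a₀ = 1.59 × 3 / 0.529 ≈ 9.02
n = 3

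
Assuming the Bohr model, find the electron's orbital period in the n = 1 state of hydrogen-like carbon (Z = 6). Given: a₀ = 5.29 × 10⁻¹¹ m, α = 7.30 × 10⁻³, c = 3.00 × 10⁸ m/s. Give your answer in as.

4.22 as

r = n²a₀/Z = 1²·5.29 × 10⁻¹¹/6 = 8.82 × 10⁻¹² m
v = Zαc/n = 6·0.00730·3.00 × 10⁸/1 = 1.31 × 10⁷ m/s
T = 2πr/v = 4.22 × 10⁻¹⁸ s = 4.22 as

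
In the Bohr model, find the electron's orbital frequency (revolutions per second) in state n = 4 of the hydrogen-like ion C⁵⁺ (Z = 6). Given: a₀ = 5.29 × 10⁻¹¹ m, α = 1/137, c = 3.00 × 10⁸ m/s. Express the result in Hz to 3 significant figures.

r = n²a₀/Z = 1.41 × 10⁻¹⁰ m, v = Zαc/n = 3.28 × 10⁶ m/s
f = v/(2πr) = 3.71 × 10¹⁵ Hz

3.71 × 10¹⁵ Hz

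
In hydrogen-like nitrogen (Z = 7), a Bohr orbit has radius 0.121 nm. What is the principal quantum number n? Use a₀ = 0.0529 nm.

r_n = n²a₀/Z ⇒ n² = rZ/a₀ = 0.121 × 7 / 0.0529 ≈ 16.01
n = 4

4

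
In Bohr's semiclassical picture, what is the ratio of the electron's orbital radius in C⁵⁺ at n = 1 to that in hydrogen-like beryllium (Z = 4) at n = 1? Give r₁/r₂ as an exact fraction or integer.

2/3

r ∝ Z^-1 · n^2
r₁/r₂ = (6/4)^-1 · (1/1)^2 = 2/3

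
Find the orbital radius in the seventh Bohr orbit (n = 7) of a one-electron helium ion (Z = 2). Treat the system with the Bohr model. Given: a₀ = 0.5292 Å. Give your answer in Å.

r_n = n²a₀/Z = 7² × 0.5292 / 2
    = 49 × 0.5292 / 2 = 12.97 Å

12.97 Å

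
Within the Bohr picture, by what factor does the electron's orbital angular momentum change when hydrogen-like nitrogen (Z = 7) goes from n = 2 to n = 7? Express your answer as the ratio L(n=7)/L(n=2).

L = nℏ depends only on n, so L ∝ n.
L(n=7)/L(n=2) = (7/2)^1 = 7/2

7/2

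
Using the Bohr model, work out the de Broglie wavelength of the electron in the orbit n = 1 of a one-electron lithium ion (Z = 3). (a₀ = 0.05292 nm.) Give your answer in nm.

0.1108 nm

The Bohr quantisation condition is nλ = 2πr_n.
r_n = n²a₀/Z = 0.01764 nm
λ = 2πr_n/n = 2π·0.01764/1 = 0.1108 nm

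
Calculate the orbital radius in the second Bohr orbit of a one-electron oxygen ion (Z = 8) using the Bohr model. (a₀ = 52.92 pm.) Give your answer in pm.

r_n = n²a₀/Z = 2² × 52.92 / 8
    = 4 × 52.92 / 8 = 26.46 pm

26.46 pm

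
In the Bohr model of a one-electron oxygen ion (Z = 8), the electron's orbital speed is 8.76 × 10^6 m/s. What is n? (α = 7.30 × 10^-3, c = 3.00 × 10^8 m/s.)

v_n = Zαc/n ⇒ n = Zαc/v = 8 × 0.00730 × 3.00 × 10^8 / 8.76 × 10^6 ≈ 2.00
n = 2

2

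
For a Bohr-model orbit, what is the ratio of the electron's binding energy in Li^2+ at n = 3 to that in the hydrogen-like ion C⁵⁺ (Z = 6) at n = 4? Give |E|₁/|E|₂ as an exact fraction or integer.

4/9

|E| ∝ Z^2 · n^-2
|E|₁/|E|₂ = (3/6)^2 · (3/4)^-2 = 4/9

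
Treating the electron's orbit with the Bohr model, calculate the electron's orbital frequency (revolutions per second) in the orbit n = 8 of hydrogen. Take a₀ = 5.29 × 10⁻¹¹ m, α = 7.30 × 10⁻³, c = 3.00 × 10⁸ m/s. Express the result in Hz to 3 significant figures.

r = n²a₀/Z = 3.39 × 10⁻⁹ m, v = Zαc/n = 2.74 × 10⁵ m/s
f = v/(2πr) = 1.29 × 10¹³ Hz

1.29 × 10¹³ Hz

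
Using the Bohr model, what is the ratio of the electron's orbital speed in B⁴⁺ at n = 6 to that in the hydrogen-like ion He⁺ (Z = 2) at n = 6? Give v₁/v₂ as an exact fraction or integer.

v ∝ Z^1 · n^-1
v₁/v₂ = (5/2)^1 · (6/6)^-1 = 5/2

5/2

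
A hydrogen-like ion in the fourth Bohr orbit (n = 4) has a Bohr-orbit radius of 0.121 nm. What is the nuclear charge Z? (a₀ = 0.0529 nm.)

7

r_n = n²a₀/Z ⇒ Z = n²a₀/r = 4² × 0.0529 / 0.121 ≈ 7.00
Z = 7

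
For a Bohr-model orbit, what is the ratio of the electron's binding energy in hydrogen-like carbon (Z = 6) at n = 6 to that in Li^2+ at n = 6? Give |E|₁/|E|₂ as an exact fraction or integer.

|E| ∝ Z^2 · n^-2
|E|₁/|E|₂ = (6/3)^2 · (6/6)^-2 = 4

4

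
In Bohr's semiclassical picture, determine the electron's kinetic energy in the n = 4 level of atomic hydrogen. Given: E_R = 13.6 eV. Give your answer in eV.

For a Coulomb orbit the virial theorem gives K = −E_n.
E_n = −E_R·Z²/n², so K = E_R·Z²/n² = 13.6 × 1²/4² = 0.850 eV

0.850 eV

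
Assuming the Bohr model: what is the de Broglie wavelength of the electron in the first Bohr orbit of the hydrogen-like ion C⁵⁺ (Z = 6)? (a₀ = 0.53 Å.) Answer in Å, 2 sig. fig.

The Bohr quantisation condition is nλ = 2πr_n.
r_n = n²a₀/Z = 0.088 Å
λ = 2πr_n/n = 2π·0.088/1 = 0.56 Å

0.56 Å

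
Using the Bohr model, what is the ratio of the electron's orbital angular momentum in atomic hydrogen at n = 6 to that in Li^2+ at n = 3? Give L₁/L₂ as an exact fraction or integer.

2

L = nℏ is independent of Z.
L₁/L₂ = n₁/n₂ = 6/3 = 2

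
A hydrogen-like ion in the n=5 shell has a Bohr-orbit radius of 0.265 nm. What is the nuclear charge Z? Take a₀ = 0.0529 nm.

5

r_n = n²a₀/Z ⇒ Z = n²a₀/r = 5² × 0.0529 / 0.265 ≈ 4.99
Z = 5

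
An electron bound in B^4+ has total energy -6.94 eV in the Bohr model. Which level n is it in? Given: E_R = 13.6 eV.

7

E_n = −E_R Z²/n² ⇒ n² = E_R Z²/(−E_n) = 13.6 × 5² / 6.94 ≈ 48.99
n = 7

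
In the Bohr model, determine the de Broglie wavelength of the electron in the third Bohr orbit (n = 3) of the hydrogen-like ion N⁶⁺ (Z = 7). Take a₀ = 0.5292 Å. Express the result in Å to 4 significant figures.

1.425 Å

The Bohr quantisation condition is nλ = 2πr_n.
r_n = n²a₀/Z = 0.6804 Å
λ = 2πr_n/n = 2π·0.6804/3 = 1.425 Å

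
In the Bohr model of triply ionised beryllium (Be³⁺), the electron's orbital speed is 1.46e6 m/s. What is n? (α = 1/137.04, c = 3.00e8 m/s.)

v_n = Zαc/n ⇒ n = Zαc/v = 4 × 0.00730 × 3.00e8 / 1.46e6 ≈ 6.00
n = 6

6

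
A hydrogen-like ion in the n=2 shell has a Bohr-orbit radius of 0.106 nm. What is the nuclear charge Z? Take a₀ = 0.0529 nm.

r_n = n²a₀/Z ⇒ Z = n²a₀/r = 2² × 0.0529 / 0.106 ≈ 2.00
Z = 2

2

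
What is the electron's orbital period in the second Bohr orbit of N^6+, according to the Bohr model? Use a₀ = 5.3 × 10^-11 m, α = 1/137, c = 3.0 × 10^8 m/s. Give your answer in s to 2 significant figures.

2.5 × 10^-17 s

r = n²a₀/Z = 2²·5.3 × 10^-11/7 = 3.0 × 10^-11 m
v = Zαc/n = 7·0.0073·3.0 × 10^8/2 = 7.7 × 10^6 m/s
T = 2πr/v = 2.5 × 10^-17 s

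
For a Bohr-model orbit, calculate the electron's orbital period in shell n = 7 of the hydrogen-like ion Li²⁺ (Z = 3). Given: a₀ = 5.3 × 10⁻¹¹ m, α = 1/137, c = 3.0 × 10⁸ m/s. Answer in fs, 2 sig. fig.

5.8 fs

r = n²a₀/Z = 7²·5.3 × 10⁻¹¹/3 = 8.7 × 10⁻¹⁰ m
v = Zαc/n = 3·0.0073·3.0 × 10⁸/7 = 9.4 × 10⁵ m/s
T = 2πr/v = 5.8 × 10⁻¹⁵ s = 5.8 fs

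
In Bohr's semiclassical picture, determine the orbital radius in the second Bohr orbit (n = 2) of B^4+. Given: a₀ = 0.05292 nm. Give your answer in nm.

0.04234 nm

r_n = n²a₀/Z = 2² × 0.05292 / 5
    = 4 × 0.05292 / 5 = 0.04234 nm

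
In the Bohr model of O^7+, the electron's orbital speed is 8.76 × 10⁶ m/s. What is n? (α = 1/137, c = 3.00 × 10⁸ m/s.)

v_n = Zαc/n ⇒ n = Zαc/v = 8 × 0.00730 × 3.00 × 10⁸ / 8.76 × 10⁶ ≈ 2.00
n = 2

2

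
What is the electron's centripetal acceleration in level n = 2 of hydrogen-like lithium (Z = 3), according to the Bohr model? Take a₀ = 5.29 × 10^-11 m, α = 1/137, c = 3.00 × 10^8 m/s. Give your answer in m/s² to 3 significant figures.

1.53 × 10^23 m/s²

r = n²a₀/Z = 7.05 × 10^-11 m, v = Zαc/n = 3.28 × 10^6 m/s
a = v²/r = (3.28 × 10^6)² / 7.05 × 10^-11 = 1.53 × 10^23 m/s²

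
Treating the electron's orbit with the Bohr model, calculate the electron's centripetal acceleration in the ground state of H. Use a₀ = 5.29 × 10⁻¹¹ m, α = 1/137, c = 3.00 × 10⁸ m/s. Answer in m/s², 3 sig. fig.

r = n²a₀/Z = 5.29 × 10⁻¹¹ m, v = Zαc/n = 2.19 × 10⁶ m/s
a = v²/r = (2.19 × 10⁶)² / 5.29 × 10⁻¹¹ = 9.06 × 10²² m/s²

9.06 × 10²² m/s²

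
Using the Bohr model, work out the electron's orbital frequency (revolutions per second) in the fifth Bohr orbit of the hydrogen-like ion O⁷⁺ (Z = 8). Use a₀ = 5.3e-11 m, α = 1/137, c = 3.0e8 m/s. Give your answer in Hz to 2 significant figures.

3.4e15 Hz

r = n²a₀/Z = 1.7e-10 m, v = Zαc/n = 3.5e6 m/s
f = v/(2πr) = 3.4e15 Hz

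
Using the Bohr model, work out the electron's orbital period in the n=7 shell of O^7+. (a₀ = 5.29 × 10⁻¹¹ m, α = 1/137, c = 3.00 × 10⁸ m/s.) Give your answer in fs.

r = n²a₀/Z = 7²·5.29 × 10⁻¹¹/8 = 3.24 × 10⁻¹⁰ m
v = Zαc/n = 8·0.00730·3.00 × 10⁸/7 = 2.50 × 10⁶ m/s
T = 2πr/v = 8.13 × 10⁻¹⁶ s = 0.813 fs

0.813 fs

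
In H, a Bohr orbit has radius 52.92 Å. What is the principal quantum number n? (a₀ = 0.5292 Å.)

r_n = n²a₀/Z ⇒ n² = rZ/a₀ = 52.92 × 1 / 0.5292 ≈ 100.00
n = 10

10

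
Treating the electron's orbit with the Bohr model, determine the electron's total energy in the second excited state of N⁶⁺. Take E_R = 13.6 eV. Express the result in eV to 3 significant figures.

-74.0 eV

E_n = −E_R·Z²/n² = −13.6 × 7²/3² = -74.0 eV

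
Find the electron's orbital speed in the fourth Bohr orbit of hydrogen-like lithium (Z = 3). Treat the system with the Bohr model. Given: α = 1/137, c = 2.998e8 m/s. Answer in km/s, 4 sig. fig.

v_n = Zαc/n = 3 × 0.007299 × 2.998e8 / 4
    = 1641 km/s

1641 km/s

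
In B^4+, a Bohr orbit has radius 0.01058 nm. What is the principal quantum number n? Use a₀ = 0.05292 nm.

r_n = n²a₀/Z ⇒ n² = rZ/a₀ = 0.01058 × 5 / 0.05292 ≈ 1.00
n = 1

1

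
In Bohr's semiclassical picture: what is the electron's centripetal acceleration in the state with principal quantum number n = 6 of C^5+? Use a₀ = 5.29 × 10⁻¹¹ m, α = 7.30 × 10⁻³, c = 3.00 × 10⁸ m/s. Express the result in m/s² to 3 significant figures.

1.51 × 10²² m/s²

r = n²a₀/Z = 3.17 × 10⁻¹⁰ m, v = Zαc/n = 2.19 × 10⁶ m/s
a = v²/r = (2.19 × 10⁶)² / 3.17 × 10⁻¹⁰ = 1.51 × 10²² m/s²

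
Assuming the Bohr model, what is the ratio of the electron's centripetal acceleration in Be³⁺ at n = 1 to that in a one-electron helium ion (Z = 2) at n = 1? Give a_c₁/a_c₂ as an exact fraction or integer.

a_c ∝ Z^3 · n^-4
a_c₁/a_c₂ = (4/2)^3 · (1/1)^-4 = 8

8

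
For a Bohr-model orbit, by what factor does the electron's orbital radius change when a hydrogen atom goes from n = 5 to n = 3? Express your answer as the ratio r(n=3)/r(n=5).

9/25

r ∝ Z^-1 · n^2; with Z fixed, r ∝ n^2.
r(n=3)/r(n=5) = (3/5)^2 = 9/25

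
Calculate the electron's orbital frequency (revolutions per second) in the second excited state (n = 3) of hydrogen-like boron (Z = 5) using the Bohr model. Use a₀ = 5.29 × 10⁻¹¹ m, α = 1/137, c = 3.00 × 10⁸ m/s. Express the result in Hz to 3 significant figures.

r = n²a₀/Z = 9.52 × 10⁻¹¹ m, v = Zαc/n = 3.65 × 10⁶ m/s
f = v/(2πr) = 6.10 × 10¹⁵ Hz

6.10 × 10¹⁵ Hz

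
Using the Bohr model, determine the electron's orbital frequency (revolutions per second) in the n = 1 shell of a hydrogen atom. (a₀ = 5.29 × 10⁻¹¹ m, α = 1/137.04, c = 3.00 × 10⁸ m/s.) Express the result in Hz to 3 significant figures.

6.59 × 10¹⁵ Hz

r = n²a₀/Z = 5.29 × 10⁻¹¹ m, v = Zαc/n = 2.19 × 10⁶ m/s
f = v/(2πr) = 6.59 × 10¹⁵ Hz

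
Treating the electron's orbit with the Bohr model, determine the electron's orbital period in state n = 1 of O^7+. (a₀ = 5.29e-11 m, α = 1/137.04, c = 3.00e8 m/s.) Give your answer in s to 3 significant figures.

2.37e-18 s

r = n²a₀/Z = 1²·5.29e-11/8 = 6.61e-12 m
v = Zαc/n = 8·0.00730·3.00e8/1 = 1.75e7 m/s
T = 2πr/v = 2.37e-18 s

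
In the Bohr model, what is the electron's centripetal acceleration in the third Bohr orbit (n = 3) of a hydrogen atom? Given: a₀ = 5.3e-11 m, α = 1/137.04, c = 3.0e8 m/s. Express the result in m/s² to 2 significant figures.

1.1e21 m/s²

r = n²a₀/Z = 4.8e-10 m, v = Zαc/n = 7.3e5 m/s
a = v²/r = (7.3e5)² / 4.8e-10 = 1.1e21 m/s²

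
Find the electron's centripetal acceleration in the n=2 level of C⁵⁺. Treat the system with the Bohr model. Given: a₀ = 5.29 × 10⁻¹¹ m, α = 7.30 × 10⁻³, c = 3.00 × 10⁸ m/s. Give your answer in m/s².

r = n²a₀/Z = 3.53 × 10⁻¹¹ m, v = Zαc/n = 6.57 × 10⁶ m/s
a = v²/r = (6.57 × 10⁶)² / 3.53 × 10⁻¹¹ = 1.22 × 10²⁴ m/s²

1.22 × 10²⁴ m/s²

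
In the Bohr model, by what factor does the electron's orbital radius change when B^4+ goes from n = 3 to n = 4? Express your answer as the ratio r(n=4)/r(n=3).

r ∝ Z^-1 · n^2; with Z fixed, r ∝ n^2.
r(n=4)/r(n=3) = (4/3)^2 = 16/9

16/9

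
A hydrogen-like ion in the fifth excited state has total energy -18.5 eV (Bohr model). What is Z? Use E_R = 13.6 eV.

7

E_n = −E_R Z²/n² ⇒ Z² = −E_n n²/E_R = 18.5 × 6² / 13.6 ≈ 48.97
Z = 7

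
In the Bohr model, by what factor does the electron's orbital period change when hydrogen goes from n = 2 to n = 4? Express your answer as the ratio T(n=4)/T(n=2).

8

T ∝ Z^-2 · n^3; with Z fixed, T ∝ n^3.
T(n=4)/T(n=2) = (4/2)^3 = 8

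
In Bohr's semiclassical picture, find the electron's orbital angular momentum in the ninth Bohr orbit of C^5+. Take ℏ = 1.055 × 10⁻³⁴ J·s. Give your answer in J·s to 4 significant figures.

9.495 × 10⁻³⁴ J·s

L_n = nℏ = 9 × 1.055 × 10⁻³⁴ = 9.495 × 10⁻³⁴ J·s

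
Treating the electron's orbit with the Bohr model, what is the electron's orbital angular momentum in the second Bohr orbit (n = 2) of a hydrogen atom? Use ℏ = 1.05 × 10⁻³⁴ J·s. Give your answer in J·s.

2.10 × 10⁻³⁴ J·s

L_n = nℏ = 2 × 1.05 × 10⁻³⁴ = 2.10 × 10⁻³⁴ J·s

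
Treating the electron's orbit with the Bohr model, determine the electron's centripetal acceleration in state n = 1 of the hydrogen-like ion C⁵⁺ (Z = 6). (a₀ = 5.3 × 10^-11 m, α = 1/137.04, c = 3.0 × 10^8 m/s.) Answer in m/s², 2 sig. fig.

r = n²a₀/Z = 8.8 × 10^-12 m, v = Zαc/n = 1.3 × 10^7 m/s
a = v²/r = (1.3 × 10^7)² / 8.8 × 10^-12 = 2.0 × 10^25 m/s²

2.0 × 10^25 m/s²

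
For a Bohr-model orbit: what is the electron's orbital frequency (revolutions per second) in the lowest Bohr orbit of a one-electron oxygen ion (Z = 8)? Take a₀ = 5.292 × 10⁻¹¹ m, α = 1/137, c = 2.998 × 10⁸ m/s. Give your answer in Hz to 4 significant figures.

r = n²a₀/Z = 6.615 × 10⁻¹² m, v = Zαc/n = 1.751 × 10⁷ m/s
f = v/(2πr) = 4.212 × 10¹⁷ Hz

4.212 × 10¹⁷ Hz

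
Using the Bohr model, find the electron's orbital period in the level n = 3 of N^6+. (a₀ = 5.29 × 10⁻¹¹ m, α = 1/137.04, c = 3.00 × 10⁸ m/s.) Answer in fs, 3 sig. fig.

0.0837 fs

r = n²a₀/Z = 3²·5.29 × 10⁻¹¹/7 = 6.80 × 10⁻¹¹ m
v = Zαc/n = 7·0.00730·3.00 × 10⁸/3 = 5.11 × 10⁶ m/s
T = 2πr/v = 8.37 × 10⁻¹⁷ s = 0.0837 fs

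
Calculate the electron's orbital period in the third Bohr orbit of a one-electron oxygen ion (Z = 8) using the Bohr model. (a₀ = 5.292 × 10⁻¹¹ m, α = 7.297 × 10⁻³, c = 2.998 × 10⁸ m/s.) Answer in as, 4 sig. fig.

64.12 as

r = n²a₀/Z = 3²·5.292 × 10⁻¹¹/8 = 5.954 × 10⁻¹¹ m
v = Zαc/n = 8·0.007297·2.998 × 10⁸/3 = 5.834 × 10⁶ m/s
T = 2πr/v = 6.412 × 10⁻¹⁷ s = 64.12 as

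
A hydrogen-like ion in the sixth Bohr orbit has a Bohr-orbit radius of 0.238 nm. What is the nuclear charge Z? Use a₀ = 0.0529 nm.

r_n = n²a₀/Z ⇒ Z = n²a₀/r = 6² × 0.0529 / 0.238 ≈ 8.00
Z = 8

8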